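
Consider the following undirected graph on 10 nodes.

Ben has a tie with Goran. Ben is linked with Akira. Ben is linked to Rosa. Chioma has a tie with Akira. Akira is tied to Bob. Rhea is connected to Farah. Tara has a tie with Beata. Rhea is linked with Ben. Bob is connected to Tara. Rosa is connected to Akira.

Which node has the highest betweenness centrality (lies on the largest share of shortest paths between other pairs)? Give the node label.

Unnormalized betweenness of each node: Akira:23, Beata:0, Ben:20, Bob:14, Chioma:0, Farah:0, Goran:0, Rhea:8, Rosa:0, Tara:8.
Akira has the largest value, 23, making it the main broker — the node through which the most shortest paths run.

Akira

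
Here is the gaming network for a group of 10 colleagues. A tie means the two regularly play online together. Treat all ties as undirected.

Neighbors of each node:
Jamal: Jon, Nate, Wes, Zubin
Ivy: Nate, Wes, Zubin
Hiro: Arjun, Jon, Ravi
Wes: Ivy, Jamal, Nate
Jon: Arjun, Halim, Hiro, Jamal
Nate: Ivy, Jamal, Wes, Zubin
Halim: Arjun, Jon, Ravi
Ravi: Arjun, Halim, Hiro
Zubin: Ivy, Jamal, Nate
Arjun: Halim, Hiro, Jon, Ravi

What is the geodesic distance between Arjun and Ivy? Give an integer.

4

One shortest route is Arjun – Jon – Jamal – Nate – Ivy, which uses 4 edges, and at distance 3 from Arjun we only reach {Nate, Wes, Zubin}, which does not include Ivy. So d(Arjun,Ivy) = 4.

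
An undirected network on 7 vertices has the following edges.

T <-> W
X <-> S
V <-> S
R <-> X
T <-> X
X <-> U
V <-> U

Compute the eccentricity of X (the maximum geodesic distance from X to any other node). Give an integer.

2

Distances from X: R:1, S:1, T:1, U:1, V:2, W:2.
The largest is 2 (to W and V), so the eccentricity of X is 2.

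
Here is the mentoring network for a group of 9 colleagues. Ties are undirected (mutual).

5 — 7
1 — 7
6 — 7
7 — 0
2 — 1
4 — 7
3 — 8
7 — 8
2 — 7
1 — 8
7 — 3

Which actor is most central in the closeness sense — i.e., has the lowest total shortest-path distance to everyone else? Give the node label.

Farness (sum of distances to all others) for each node — 0:15, 1:13, 2:14, 3:14, 4:15, 5:15, 6:15, 7:8, 8:13.
The smallest farness is 8, for 7, so 7 has the highest closeness.

7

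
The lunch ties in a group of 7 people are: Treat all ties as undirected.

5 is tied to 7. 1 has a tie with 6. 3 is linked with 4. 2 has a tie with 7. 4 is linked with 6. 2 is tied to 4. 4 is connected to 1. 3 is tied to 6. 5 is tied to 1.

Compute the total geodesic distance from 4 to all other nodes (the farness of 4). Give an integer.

8

Distances from 4: 1:1, 2:1, 3:1, 5:2, 6:1, 7:2.
Sum = 1 + 1 + 1 + 2 + 1 + 2 = 8.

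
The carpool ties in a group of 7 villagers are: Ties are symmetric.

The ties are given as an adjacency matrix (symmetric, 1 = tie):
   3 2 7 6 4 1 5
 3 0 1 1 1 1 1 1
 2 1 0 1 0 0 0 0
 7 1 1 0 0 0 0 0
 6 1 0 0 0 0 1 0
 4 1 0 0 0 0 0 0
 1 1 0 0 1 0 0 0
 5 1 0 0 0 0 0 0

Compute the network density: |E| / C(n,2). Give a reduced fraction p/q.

8/21

There are 8 edges and 7 nodes, so the maximum possible is C(7,2) = 21.
Density = 8/21.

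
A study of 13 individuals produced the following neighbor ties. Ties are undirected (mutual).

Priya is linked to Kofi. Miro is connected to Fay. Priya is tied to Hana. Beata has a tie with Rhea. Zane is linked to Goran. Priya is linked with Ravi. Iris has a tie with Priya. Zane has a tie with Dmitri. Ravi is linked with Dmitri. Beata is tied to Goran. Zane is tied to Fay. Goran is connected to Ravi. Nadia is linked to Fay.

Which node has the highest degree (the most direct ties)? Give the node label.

Priya

Degrees — Beata:2, Dmitri:2, Fay:3, Goran:3, Hana:1, Iris:1, Kofi:1, Miro:1, Nadia:1, Priya:4, Ravi:3, Rhea:1, Zane:3.
The maximum is 4, attained only by Priya.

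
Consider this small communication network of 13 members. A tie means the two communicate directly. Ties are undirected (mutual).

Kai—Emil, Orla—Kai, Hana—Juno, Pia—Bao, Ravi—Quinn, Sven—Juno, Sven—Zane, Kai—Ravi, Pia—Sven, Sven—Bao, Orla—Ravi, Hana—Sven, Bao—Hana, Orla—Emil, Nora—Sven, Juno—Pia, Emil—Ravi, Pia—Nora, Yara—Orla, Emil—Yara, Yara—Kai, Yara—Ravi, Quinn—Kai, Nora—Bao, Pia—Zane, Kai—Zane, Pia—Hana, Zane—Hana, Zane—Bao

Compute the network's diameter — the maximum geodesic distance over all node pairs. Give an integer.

Eccentricity of each node (its greatest distance to any other): Bao:3, Emil:4, Hana:3, Juno:4, Kai:3, Nora:4, Orla:4, Pia:3, Quinn:4, Ravi:4, Sven:3, Yara:4, Zane:2.
The maximum eccentricity is 4, realized for instance by the pair Nora–Yara via Nora – Sven – Zane – Kai – Yara. So the diameter is 4.

4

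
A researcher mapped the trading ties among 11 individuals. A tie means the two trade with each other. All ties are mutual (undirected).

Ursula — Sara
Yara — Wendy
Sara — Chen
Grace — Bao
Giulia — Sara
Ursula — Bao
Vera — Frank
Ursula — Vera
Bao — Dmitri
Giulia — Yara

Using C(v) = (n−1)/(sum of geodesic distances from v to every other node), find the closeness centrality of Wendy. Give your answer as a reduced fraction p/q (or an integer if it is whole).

5/21

Distances from Wendy: Bao:5, Chen:4, Dmitri:6, Frank:6, Giulia:2, Grace:6, Sara:3, Ursula:4, Vera:5, Yara:1. Sum = 42.
n = 11, so closeness = 10/42 = 5/21.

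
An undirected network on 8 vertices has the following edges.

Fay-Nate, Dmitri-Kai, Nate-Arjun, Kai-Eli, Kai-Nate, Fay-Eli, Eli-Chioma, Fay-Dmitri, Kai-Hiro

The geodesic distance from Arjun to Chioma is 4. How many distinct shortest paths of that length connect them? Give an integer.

2

The shortest distance is 4. The length-4 paths are: Arjun–Nate–Kai–Eli–Chioma; Arjun–Nate–Fay–Eli–Chioma.
That gives 2 distinct shortest paths.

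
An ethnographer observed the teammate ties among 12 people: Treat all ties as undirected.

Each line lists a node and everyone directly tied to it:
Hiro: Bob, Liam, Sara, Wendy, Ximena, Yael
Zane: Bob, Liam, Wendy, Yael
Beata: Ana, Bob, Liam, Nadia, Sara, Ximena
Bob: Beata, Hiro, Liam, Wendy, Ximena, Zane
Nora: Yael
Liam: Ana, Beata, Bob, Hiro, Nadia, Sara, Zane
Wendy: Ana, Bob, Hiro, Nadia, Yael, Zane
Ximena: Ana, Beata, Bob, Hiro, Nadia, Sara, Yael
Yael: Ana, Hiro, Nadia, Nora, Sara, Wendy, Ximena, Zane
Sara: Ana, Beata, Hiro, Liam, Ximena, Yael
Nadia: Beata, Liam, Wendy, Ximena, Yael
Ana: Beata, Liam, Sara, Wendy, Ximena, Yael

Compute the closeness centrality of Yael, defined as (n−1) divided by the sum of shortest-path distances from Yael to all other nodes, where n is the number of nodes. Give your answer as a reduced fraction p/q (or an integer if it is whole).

11/14

Distances from Yael: Ana:1, Beata:2, Bob:2, Hiro:1, Liam:2, Nadia:1, Nora:1, Sara:1, Wendy:1, Ximena:1, Zane:1. Sum = 14.
n = 12, so closeness = 11/14.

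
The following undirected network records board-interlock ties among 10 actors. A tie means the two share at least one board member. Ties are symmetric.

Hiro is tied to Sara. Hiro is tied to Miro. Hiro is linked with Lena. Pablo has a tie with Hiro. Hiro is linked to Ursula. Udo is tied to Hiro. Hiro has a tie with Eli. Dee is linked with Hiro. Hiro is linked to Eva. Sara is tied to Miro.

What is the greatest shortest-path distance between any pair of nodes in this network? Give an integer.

Eccentricity of each node (its greatest distance to any other): Dee:2, Eli:2, Eva:2, Hiro:1, Lena:2, Miro:2, Pablo:2, Sara:2, Udo:2, Ursula:2.
The maximum eccentricity is 2, realized for instance by the pair Dee–Ursula via Dee – Hiro – Ursula. So the diameter is 2.

2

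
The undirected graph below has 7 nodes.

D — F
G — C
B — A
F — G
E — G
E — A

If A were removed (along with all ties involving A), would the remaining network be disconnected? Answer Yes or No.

Removing A leaves {B} with no path to {C, D, E, F, and G}, so the network splits into 2 components. A is a cut vertex.

Yes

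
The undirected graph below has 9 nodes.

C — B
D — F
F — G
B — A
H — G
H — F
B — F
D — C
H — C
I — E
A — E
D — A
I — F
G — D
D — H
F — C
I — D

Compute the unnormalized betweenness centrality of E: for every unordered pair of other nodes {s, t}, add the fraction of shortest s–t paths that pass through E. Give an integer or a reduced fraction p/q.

Pairs whose geodesics pass through E — I–A: 1/2.
All other pairs contribute 0.
Summing the contributions gives betweenness(E) = 1/2.

1/2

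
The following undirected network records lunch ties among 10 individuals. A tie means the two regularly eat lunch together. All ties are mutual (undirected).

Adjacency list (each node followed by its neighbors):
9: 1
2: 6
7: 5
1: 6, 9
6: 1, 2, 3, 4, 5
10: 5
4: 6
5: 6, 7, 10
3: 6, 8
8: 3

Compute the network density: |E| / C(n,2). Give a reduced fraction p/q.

There are 9 edges and 10 nodes, so the maximum possible is C(10,2) = 45.
Density = 9/45 = 1/5.

1/5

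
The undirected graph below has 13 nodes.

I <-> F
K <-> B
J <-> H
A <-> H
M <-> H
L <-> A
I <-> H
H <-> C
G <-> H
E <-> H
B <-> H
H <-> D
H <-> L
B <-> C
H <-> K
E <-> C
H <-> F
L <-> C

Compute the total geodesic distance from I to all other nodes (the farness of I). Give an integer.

22

Distances from I: A:2, B:2, C:2, D:2, E:2, F:1, G:2, H:1, J:2, K:2, L:2, M:2.
Sum = 2 + 2 + 2 + 2 + 2 + 1 + 2 + 1 + 2 + 2 + 2 + 2 = 22.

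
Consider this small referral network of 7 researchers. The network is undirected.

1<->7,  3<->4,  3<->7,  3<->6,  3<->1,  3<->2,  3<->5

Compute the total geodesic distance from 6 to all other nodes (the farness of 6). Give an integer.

11

Distances from 6: 1:2, 2:2, 3:1, 4:2, 5:2, 7:2.
Sum = 2 + 2 + 1 + 2 + 2 + 2 = 11.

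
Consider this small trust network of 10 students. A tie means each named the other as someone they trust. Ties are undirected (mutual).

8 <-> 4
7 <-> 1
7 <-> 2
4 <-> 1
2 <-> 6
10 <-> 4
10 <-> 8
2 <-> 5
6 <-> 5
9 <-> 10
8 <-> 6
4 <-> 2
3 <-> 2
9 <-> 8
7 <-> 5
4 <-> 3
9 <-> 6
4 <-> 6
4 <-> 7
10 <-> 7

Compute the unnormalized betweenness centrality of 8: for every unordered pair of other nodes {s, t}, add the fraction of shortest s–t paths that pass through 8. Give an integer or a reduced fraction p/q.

Pairs whose geodesics pass through 8 — 10–6: 1/3; 3–9: 1/4; 4–9: 1/3; 1–9: 1/4.
All other pairs contribute 0.
Summing the contributions gives betweenness(8) = 7/6.

7/6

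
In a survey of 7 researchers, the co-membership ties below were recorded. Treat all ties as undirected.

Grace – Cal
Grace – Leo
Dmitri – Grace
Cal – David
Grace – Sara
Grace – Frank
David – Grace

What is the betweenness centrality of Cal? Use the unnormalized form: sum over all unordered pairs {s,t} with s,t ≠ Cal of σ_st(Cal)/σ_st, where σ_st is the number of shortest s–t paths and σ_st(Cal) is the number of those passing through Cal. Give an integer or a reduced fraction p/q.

0

No shortest path between any pair of other nodes passes through Cal.
Summing the contributions gives betweenness(Cal) = 0.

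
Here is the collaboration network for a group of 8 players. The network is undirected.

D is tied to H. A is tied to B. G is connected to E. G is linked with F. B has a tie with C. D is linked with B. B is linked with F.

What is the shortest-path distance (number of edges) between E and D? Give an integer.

4

One shortest route is E – G – F – B – D, which uses 4 edges, and at distance 3 from E we only reach {B}, which does not include D. So d(E,D) = 4.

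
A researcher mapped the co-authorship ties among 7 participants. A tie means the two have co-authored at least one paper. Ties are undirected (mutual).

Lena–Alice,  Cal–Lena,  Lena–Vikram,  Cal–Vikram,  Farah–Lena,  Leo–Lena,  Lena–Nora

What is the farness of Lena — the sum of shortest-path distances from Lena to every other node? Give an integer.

Distances from Lena: Alice:1, Cal:1, Farah:1, Leo:1, Nora:1, Vikram:1.
Sum = 1 + 1 + 1 + 1 + 1 + 1 = 6.

6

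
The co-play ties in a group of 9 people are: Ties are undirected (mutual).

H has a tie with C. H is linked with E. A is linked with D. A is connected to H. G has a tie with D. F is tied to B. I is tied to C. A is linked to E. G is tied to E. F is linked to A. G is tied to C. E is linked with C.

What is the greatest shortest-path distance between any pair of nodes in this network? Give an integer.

Eccentricity of each node (its greatest distance to any other): A:3, B:5, C:4, D:3, E:3, F:4, G:4, H:3, I:5.
The maximum eccentricity is 5, realized for instance by the pair B–I via B – F – A – E – C – I. So the diameter is 5.

5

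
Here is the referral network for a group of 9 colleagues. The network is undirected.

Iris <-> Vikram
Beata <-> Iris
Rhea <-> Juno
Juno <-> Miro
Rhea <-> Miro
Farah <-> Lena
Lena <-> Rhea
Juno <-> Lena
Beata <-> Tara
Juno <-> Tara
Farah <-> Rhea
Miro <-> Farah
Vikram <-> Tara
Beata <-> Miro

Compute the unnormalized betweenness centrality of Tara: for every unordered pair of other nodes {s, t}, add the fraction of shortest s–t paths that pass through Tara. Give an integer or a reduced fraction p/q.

Pairs whose geodesics pass through Tara — Iris–Lena: 2/5; Iris–Juno: 2/3; Vikram–Lena: 1; Vikram–Juno: 1; Vikram–Rhea: 1; Vikram–Farah: 4/5; Vikram–Miro: 2/3; Vikram–Beata: 1/2; Lena–Beata: 1/4; Juno–Beata: 1/2.
All other pairs contribute 0.
Summing the contributions gives betweenness(Tara) = 407/60.

407/60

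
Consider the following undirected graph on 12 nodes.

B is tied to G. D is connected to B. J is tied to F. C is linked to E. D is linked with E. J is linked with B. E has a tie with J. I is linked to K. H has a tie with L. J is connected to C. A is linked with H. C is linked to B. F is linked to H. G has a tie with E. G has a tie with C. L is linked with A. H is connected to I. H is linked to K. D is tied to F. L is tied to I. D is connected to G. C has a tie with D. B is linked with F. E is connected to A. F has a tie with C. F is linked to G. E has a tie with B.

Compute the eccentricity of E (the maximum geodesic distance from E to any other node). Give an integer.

3

Distances from E: A:1, B:1, C:1, D:1, F:2, G:1, H:2, I:3, J:1, K:3, L:2.
The largest is 3 (to I and K), so the eccentricity of E is 3.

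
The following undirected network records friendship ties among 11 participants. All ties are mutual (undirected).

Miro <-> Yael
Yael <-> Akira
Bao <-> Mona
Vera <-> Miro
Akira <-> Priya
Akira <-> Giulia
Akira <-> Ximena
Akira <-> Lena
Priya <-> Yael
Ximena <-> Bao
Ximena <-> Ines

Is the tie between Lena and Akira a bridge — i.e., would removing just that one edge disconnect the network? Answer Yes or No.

Yes

Without the Lena–Akira edge there is no alternate route between Lena and Akira, so the network disconnects. It is a bridge.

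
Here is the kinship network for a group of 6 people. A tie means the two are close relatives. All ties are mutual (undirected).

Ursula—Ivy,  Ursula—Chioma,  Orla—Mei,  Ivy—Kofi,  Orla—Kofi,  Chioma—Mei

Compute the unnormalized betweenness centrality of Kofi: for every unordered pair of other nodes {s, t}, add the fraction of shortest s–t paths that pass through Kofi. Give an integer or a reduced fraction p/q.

2

Pairs whose geodesics pass through Kofi — Mei–Ivy: 1/2; Orla–Ivy: 1; Orla–Ursula: 1/2.
All other pairs contribute 0.
Summing the contributions gives betweenness(Kofi) = 2.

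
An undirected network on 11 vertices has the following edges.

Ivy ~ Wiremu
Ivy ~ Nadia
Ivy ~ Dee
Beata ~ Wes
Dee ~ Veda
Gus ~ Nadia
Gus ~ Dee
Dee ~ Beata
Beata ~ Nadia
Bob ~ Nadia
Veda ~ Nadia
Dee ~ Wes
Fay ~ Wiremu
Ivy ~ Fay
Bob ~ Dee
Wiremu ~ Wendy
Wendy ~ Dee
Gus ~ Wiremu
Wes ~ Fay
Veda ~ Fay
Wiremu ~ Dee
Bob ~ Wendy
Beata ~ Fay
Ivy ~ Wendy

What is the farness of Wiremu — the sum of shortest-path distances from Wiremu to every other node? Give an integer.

Distances from Wiremu: Beata:2, Bob:2, Dee:1, Fay:1, Gus:1, Ivy:1, Nadia:2, Veda:2, Wendy:1, Wes:2.
Sum = 2 + 2 + 1 + 1 + 1 + 1 + 2 + 2 + 1 + 2 = 15.

15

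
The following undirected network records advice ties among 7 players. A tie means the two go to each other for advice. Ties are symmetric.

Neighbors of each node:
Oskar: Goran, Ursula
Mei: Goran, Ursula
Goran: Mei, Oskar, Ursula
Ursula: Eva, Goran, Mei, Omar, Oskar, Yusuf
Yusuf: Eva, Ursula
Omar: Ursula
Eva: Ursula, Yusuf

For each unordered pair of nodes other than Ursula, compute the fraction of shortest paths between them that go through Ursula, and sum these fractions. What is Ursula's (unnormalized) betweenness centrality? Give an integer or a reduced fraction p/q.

23/2

Pairs whose geodesics pass through Ursula — Oskar–Omar: 1; Oskar–Yusuf: 1; Oskar–Mei: 1/2; Oskar–Eva: 1; Omar–Yusuf: 1; Omar–Mei: 1; Omar–Eva: 1; Omar–Goran: 1; Yusuf–Mei: 1; Yusuf–Goran: 1; Mei–Eva: 1; Eva–Goran: 1.
All other pairs contribute 0.
Summing the contributions gives betweenness(Ursula) = 23/2.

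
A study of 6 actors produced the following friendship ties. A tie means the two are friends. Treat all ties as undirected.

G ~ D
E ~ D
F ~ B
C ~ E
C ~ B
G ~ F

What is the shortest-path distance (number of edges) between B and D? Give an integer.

One shortest route is B – F – G – D, which uses 3 edges, and at distance 2 from B we only reach {E, G}, which does not include D. So d(B,D) = 3.

3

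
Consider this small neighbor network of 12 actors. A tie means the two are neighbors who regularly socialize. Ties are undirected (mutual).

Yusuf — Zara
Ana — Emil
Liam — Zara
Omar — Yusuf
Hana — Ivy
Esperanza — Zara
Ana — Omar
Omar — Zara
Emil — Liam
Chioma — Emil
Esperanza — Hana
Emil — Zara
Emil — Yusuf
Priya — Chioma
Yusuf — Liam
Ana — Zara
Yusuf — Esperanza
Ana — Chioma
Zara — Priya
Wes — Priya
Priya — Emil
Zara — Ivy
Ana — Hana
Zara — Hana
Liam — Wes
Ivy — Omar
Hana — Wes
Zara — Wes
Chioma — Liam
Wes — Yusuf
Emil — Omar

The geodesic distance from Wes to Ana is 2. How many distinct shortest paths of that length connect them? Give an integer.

The shortest distance is 2. The length-2 paths are: Wes–Zara–Ana; Wes–Hana–Ana.
That gives 2 distinct shortest paths.

2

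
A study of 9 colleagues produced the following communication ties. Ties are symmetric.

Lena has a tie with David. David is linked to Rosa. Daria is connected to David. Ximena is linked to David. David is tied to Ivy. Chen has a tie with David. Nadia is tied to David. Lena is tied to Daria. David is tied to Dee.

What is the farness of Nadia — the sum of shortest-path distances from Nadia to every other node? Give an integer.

15

Distances from Nadia: Chen:2, Daria:2, David:1, Dee:2, Ivy:2, Lena:2, Rosa:2, Ximena:2.
Sum = 2 + 2 + 1 + 2 + 2 + 2 + 2 + 2 = 15.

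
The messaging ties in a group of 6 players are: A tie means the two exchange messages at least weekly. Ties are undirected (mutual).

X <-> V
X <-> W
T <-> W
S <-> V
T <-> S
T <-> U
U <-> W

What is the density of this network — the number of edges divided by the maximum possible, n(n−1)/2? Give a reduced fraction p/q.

7/15

There are 7 edges and 6 nodes, so the maximum possible is C(6,2) = 15.
Density = 7/15.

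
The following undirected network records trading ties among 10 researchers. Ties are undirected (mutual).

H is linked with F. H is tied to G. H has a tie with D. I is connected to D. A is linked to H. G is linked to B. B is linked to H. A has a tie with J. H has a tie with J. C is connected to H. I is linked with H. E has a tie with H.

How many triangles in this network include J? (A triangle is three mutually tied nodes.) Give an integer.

J's neighbors: A and H.
Neighbor pairs that are themselves tied: J–A–H. Each forms one triangle with J, for 1 in total.

1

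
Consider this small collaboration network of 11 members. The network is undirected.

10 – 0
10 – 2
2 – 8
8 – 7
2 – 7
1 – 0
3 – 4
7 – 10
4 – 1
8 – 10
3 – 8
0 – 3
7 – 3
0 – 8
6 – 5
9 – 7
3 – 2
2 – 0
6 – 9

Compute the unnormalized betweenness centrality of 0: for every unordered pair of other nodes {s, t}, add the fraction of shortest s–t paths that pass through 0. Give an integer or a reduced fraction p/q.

Pairs whose geodesics pass through 0 — 8–1: 1; 1–7: 4/5; 1–2: 1; 1–10: 1; 1–3: 1/2; 1–6: 4/5; 1–9: 4/5; 1–5: 4/5; 4–10: 2/5; 10–3: 1/4.
All other pairs contribute 0.
Summing the contributions gives betweenness(0) = 147/20.

147/20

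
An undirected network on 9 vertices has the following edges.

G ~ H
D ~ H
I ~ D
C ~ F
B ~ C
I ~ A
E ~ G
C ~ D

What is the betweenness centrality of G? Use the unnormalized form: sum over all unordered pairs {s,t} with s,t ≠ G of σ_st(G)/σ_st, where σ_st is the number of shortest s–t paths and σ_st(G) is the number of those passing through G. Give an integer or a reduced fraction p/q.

7

Pairs whose geodesics pass through G — A–E: 1; C–E: 1; F–E: 1; B–E: 1; H–E: 1; E–D: 1; E–I: 1.
All other pairs contribute 0.
Summing the contributions gives betweenness(G) = 7.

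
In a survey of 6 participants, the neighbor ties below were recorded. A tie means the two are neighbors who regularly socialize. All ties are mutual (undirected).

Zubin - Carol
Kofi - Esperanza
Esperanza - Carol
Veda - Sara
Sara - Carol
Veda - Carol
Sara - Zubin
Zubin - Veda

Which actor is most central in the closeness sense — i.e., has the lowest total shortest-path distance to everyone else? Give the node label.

Carol

Farness (sum of distances to all others) for each node — Carol:6, Esperanza:8, Kofi:12, Sara:8, Veda:8, Zubin:8.
The smallest farness is 6, for Carol, so Carol has the highest closeness.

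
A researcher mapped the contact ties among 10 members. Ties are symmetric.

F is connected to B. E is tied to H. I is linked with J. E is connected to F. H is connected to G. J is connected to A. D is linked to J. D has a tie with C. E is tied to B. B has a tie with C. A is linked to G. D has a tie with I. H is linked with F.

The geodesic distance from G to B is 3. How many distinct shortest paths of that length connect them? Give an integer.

The shortest distance is 3. The length-3 paths are: G–H–F–B; G–H–E–B.
That gives 2 distinct shortest paths.

2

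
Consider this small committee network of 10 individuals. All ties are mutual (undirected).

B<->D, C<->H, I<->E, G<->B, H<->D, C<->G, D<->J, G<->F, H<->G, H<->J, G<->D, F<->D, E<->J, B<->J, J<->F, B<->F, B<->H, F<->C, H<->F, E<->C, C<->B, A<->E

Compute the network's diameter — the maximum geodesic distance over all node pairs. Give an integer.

3

Eccentricity of each node (its greatest distance to any other): A:3, B:3, C:2, D:3, E:2, F:3, G:3, H:3, I:3, J:2.
The maximum eccentricity is 3, realized for instance by the pair A–B via A – E – C – B. So the diameter is 3.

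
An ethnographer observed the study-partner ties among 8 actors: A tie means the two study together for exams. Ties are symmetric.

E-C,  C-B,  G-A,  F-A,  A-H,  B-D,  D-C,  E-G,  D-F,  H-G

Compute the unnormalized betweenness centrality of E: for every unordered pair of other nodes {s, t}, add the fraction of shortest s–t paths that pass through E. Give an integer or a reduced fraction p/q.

Pairs whose geodesics pass through E — B–G: 1; B–H: 1/2; C–G: 1; C–H: 1; C–A: 1/2; G–D: 1/2.
All other pairs contribute 0.
Summing the contributions gives betweenness(E) = 9/2.

9/2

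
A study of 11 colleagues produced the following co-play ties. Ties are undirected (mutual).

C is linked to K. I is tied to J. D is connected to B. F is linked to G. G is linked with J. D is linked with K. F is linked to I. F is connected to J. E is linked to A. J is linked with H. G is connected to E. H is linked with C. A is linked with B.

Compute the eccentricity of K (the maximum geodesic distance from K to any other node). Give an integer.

Distances from K: A:3, B:2, C:1, D:1, E:4, F:4, G:4, H:2, I:4, J:3.
The largest is 4 (to I, F, G, and E), so the eccentricity of K is 4.

4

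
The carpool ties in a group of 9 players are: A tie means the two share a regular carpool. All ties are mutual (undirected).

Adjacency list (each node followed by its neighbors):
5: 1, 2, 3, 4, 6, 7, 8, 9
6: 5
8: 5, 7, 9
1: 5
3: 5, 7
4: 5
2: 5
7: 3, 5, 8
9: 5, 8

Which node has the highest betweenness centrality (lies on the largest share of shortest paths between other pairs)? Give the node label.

5

Unnormalized betweenness of each node: 1:0, 2:0, 3:0, 4:0, 5:24, 6:0, 7:1/2, 8:1/2, 9:0.
5 has the largest value, 24, making it the main broker — the node through which the most shortest paths run.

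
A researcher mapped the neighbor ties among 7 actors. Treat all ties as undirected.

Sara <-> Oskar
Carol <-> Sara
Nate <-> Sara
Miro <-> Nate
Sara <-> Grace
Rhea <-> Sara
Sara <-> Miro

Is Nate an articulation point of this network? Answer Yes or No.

No

Even without Nate, every remaining node can still reach every other (the residual graph is connected), so Nate is not a cut vertex.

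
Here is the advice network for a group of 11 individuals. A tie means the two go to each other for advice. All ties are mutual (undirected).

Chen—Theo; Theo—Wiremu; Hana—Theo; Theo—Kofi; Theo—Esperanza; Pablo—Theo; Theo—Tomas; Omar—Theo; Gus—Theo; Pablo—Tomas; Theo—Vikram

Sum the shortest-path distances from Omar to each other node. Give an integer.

Distances from Omar: Chen:2, Esperanza:2, Gus:2, Hana:2, Kofi:2, Pablo:2, Theo:1, Tomas:2, Vikram:2, Wiremu:2.
Sum = 2 + 2 + 2 + 2 + 2 + 2 + 1 + 2 + 2 + 2 = 19.

19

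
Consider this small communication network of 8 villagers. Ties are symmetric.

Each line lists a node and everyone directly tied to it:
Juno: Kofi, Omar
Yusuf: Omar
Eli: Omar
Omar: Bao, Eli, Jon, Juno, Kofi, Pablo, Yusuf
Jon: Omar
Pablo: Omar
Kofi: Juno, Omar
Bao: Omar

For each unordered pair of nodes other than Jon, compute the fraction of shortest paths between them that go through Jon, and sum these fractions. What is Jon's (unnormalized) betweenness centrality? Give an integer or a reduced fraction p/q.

0

No shortest path between any pair of other nodes passes through Jon.
Summing the contributions gives betweenness(Jon) = 0.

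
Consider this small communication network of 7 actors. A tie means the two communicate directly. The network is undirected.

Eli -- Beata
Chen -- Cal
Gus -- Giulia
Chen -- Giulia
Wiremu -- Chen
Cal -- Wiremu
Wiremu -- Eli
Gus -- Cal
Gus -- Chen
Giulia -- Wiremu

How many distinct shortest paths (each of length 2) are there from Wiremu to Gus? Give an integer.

3

The shortest distance is 2. The length-2 paths are: Wiremu–Giulia–Gus; Wiremu–Chen–Gus; Wiremu–Cal–Gus.
That gives 3 distinct shortest paths.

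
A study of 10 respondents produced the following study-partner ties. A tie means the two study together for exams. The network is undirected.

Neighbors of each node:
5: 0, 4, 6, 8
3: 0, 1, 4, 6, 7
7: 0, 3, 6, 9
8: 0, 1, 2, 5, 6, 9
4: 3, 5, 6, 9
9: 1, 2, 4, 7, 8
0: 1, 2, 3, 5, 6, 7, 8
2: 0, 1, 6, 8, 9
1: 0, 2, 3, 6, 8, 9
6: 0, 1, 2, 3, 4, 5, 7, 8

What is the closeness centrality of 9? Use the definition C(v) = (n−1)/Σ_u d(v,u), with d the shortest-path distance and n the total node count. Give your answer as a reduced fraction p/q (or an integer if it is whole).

9/13

Distances from 9: 0:2, 1:1, 2:1, 3:2, 4:1, 5:2, 6:2, 7:1, 8:1. Sum = 13.
n = 10, so closeness = 9/13.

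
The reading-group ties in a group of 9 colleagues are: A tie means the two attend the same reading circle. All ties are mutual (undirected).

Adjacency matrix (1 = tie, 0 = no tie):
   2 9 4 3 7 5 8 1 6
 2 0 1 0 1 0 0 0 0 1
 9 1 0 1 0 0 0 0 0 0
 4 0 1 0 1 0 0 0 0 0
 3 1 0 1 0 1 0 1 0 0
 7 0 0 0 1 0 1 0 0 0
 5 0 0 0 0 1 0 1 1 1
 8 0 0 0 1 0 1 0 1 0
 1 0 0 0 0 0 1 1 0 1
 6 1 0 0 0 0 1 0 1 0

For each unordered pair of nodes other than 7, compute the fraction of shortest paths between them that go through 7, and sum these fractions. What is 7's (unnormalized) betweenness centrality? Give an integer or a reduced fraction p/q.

Pairs whose geodesics pass through 7 — 4–5: 1/2; 3–5: 1/2.
All other pairs contribute 0.
Summing the contributions gives betweenness(7) = 1.

1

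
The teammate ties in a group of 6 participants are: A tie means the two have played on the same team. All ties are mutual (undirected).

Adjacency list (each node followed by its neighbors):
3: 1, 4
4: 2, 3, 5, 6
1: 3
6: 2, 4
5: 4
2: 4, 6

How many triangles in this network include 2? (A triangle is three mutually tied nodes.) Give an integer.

2's neighbors: 4 and 6.
Neighbor pairs that are themselves tied: 2–4–6. Each forms one triangle with 2, for 1 in total.

1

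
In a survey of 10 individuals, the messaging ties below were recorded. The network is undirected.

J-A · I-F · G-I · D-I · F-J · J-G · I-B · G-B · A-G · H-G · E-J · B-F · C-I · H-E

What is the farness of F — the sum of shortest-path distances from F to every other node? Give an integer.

16

Distances from F: A:2, B:1, C:2, D:2, E:2, G:2, H:3, I:1, J:1.
Sum = 2 + 1 + 2 + 2 + 2 + 2 + 3 + 1 + 1 = 16.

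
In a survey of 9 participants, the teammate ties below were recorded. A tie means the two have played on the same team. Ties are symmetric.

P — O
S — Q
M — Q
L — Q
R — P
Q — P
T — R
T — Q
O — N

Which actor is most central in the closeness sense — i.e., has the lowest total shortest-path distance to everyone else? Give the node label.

Farness (sum of distances to all others) for each node — L:19, M:19, N:25, O:18, P:13, Q:12, R:18, S:19, T:17.
The smallest farness is 12, for Q, so Q has the highest closeness.

Q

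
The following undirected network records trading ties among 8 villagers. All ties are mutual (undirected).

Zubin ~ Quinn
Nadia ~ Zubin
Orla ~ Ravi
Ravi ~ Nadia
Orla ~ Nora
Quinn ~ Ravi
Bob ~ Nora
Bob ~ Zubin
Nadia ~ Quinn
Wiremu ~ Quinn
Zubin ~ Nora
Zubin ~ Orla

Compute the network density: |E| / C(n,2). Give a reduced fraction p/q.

There are 12 edges and 8 nodes, so the maximum possible is C(8,2) = 28.
Density = 12/28 = 3/7.

3/7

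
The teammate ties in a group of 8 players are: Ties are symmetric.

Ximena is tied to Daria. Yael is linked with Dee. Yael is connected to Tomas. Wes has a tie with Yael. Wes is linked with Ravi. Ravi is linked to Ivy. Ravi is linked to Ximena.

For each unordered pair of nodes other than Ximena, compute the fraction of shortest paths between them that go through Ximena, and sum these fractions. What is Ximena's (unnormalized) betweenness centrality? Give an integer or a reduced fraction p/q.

Pairs whose geodesics pass through Ximena — Ravi–Daria: 1; Ivy–Daria: 1; Tomas–Daria: 1; Wes–Daria: 1; Dee–Daria: 1; Daria–Yael: 1.
All other pairs contribute 0.
Summing the contributions gives betweenness(Ximena) = 6.

6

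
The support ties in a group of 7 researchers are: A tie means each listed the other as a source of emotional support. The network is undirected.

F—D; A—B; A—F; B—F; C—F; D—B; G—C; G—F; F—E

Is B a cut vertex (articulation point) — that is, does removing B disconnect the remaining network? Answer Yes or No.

Even without B, every remaining node can still reach every other (the residual graph is connected), so B is not a cut vertex.

No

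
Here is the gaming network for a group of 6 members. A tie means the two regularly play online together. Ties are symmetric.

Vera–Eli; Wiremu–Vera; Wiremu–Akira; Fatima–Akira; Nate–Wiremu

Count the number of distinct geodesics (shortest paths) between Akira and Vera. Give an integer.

The shortest distance is 2, and the only length-2 path is Akira–Wiremu–Vera. So there is exactly 1 shortest path.

1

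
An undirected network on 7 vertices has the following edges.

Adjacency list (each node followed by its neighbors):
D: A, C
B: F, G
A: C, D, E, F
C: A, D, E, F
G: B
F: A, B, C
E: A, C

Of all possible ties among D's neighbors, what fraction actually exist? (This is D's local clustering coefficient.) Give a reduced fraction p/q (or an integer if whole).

1

D's neighbors: A and C (k = 2).
Possible neighbor pairs: C(2,2) = 1. Edges among them: A–C → e = 1.
Clustering(D) = 1/1.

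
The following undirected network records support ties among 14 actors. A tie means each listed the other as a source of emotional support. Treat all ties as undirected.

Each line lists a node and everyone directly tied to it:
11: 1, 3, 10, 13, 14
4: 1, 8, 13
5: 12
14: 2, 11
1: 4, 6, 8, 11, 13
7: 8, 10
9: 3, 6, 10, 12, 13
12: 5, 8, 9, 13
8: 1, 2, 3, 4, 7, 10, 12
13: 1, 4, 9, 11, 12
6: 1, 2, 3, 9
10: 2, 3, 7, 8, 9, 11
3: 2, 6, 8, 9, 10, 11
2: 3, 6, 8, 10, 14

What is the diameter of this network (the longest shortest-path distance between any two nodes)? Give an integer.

Eccentricity of each node (its greatest distance to any other): 1:3, 2:3, 3:3, 4:3, 5:4, 6:3, 7:3, 8:2, 9:3, 10:3, 11:3, 12:3, 13:3, 14:4.
The maximum eccentricity is 4, realized for instance by the pair 14–5 via 14 – 2 – 8 – 12 – 5. So the diameter is 4.

4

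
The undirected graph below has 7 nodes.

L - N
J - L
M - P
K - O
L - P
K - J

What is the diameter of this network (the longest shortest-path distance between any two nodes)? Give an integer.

5

Eccentricity of each node (its greatest distance to any other): J:3, K:4, L:3, M:5, N:4, O:5, P:4.
The maximum eccentricity is 5, realized for instance by the pair O–M via O – K – J – L – P – M. So the diameter is 5.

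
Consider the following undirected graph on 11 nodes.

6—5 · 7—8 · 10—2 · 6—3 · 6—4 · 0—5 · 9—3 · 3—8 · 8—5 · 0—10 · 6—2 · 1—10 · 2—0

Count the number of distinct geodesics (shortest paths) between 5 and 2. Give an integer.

The shortest distance is 2. The length-2 paths are: 5–0–2; 5–6–2.
That gives 2 distinct shortest paths.

2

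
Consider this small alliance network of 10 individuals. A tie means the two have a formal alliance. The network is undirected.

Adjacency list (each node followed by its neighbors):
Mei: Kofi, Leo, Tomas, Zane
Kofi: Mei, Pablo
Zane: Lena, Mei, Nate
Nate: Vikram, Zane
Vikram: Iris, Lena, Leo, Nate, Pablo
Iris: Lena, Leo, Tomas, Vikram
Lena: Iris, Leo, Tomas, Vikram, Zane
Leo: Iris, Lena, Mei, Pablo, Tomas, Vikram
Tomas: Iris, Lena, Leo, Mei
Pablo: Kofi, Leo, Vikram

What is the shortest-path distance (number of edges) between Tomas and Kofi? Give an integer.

2

One shortest route is Tomas – Mei – Kofi, which uses 2 edges, and Tomas and Kofi are not directly tied, so nothing shorter exists. So d(Tomas,Kofi) = 2.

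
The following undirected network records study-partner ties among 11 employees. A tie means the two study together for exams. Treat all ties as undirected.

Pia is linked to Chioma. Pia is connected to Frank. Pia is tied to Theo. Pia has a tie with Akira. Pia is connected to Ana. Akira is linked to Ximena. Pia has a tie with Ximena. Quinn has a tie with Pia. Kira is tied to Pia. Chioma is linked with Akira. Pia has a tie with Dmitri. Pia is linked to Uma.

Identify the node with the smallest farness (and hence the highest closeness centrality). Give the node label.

Farness (sum of distances to all others) for each node — Akira:17, Ana:19, Chioma:18, Dmitri:19, Frank:19, Kira:19, Pia:10, Quinn:19, Theo:19, Uma:19, Ximena:18.
The smallest farness is 10, for Pia, so Pia has the highest closeness.

Pia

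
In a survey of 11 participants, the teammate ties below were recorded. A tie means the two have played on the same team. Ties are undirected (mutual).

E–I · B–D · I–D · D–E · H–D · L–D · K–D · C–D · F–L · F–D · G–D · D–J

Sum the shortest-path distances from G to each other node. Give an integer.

19

Distances from G: B:2, C:2, D:1, E:2, F:2, H:2, I:2, J:2, K:2, L:2.
Sum = 2 + 2 + 1 + 2 + 2 + 2 + 2 + 2 + 2 + 2 = 19.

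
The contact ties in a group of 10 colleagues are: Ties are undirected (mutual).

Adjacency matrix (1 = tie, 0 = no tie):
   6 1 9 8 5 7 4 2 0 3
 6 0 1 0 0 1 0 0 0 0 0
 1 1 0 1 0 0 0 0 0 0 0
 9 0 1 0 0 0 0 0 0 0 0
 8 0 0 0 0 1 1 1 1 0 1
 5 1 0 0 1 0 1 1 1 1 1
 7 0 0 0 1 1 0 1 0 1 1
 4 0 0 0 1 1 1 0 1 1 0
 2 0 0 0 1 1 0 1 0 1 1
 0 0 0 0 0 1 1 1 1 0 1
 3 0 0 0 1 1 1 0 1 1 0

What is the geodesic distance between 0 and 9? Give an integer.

4

One shortest route is 0 – 5 – 6 – 1 – 9, which uses 4 edges, and at distance 3 from 0 we only reach {1}, which does not include 9. So d(0,9) = 4.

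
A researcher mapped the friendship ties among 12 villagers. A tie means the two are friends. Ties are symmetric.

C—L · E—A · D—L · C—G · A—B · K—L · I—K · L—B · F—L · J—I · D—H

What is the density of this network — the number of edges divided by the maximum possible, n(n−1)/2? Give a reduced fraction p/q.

There are 11 edges and 12 nodes, so the maximum possible is C(12,2) = 66.
Density = 11/66 = 1/6.

1/6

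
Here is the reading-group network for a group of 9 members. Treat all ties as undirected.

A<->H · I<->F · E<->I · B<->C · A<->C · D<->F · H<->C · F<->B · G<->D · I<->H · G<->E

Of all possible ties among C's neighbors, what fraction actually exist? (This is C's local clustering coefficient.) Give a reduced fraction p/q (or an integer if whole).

C's neighbors: A, B, and H (k = 3).
Possible neighbor pairs: C(3,2) = 3. Edges among them: A–H → e = 1.
Clustering(C) = 1/3.

1/3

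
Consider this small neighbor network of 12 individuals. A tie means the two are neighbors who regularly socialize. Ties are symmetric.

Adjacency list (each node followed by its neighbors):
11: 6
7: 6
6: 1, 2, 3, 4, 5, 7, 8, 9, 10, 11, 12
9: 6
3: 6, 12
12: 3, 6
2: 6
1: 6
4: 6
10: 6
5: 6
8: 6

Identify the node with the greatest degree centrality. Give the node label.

Degrees — 1:1, 2:1, 3:2, 4:1, 5:1, 6:11, 7:1, 8:1, 9:1, 10:1, 11:1, 12:2.
The maximum is 11, attained only by 6.

6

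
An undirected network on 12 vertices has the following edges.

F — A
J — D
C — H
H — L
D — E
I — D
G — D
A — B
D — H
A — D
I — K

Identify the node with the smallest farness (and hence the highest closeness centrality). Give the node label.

Farness (sum of distances to all others) for each node — A:22, B:32, C:32, D:16, E:26, F:32, G:26, H:22, I:24, J:26, K:34, L:32.
The smallest farness is 16, for D, so D has the highest closeness.

D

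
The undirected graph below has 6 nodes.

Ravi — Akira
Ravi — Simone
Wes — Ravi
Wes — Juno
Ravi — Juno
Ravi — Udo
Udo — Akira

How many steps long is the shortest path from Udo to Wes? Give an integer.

One shortest route is Udo – Ravi – Wes, which uses 2 edges, and Udo and Wes are not directly tied, so nothing shorter exists. So d(Udo,Wes) = 2.

2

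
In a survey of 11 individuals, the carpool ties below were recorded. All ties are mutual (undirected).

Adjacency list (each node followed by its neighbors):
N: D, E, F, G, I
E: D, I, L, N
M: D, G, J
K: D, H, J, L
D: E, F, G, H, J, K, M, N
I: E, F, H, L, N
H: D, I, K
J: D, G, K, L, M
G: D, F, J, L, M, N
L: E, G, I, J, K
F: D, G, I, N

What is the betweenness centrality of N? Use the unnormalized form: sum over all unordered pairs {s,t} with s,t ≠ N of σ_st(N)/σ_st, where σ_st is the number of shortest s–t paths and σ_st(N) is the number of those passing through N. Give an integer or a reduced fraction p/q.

3/2

Pairs whose geodesics pass through N — F–E: 1/3; E–G: 1/3; G–I: 1/3; D–I: 1/4; M–I: 2/8.
All other pairs contribute 0.
Summing the contributions gives betweenness(N) = 3/2.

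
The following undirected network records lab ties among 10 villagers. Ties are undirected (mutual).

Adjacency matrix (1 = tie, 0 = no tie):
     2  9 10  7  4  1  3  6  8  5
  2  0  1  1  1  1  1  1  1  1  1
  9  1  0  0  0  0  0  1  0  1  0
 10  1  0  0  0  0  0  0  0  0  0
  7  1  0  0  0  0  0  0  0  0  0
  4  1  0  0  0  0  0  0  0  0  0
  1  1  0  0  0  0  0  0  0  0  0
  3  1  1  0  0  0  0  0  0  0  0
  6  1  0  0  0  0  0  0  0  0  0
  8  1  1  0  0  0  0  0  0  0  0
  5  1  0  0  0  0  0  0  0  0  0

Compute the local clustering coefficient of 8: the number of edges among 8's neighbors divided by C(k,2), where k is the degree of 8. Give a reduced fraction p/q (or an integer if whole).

1

8's neighbors: 2 and 9 (k = 2).
Possible neighbor pairs: C(2,2) = 1. Edges among them: 2–9 → e = 1.
Clustering(8) = 1/1.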